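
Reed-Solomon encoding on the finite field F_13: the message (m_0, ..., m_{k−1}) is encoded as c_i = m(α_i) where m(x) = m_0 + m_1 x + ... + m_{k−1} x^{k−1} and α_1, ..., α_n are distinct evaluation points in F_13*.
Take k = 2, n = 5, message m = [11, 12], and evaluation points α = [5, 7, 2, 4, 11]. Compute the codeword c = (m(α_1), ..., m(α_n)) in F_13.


c = [6, 4, 9, 7, 0]

Message polynomial: m(x) = 11 + 12·x (mod 13).
For each evaluation point α_i, compute m(α_i) mod 13:
  α_1 = 5: Horner steps 12 → 6, so m(5) = 6.
  α_2 = 7: Horner steps 12 → 4, so m(7) = 4.
  α_3 = 2: Horner steps 12 → 9, so m(2) = 9.
  α_4 = 4: Horner steps 12 → 7, so m(4) = 7.
  α_5 = 11: Horner steps 12 → 0, so m(11) = 0.
Codeword c = [6, 4, 9, 7, 0] ∈ F_13^5.


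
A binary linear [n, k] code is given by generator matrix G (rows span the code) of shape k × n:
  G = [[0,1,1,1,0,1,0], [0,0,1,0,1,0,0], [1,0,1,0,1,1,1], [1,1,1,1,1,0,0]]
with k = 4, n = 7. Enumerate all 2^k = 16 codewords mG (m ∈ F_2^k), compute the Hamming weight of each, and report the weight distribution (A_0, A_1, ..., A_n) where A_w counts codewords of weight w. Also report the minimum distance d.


Weight distribution: A_0 = 1, A_2 = 3, A_3 = 4, A_4 = 3, A_5 = 4, A_6 = 1. Minimum distance d = 2.

Enumerate all 2^4 = 16 messages m ∈ F_2^4.
For each, compute codeword c = mG in F_2^7, then tally its weight.
  m = 0000 → c = 0000000, weight = 0.
  m = 1000 → c = 0111010, weight = 4.
  m = 0100 → c = 0010100, weight = 2.
  m = 1100 → c = 0101110, weight = 4.
  m = 0010 → c = 1010111, weight = 5.
  m = 1010 → c = 1101101, weight = 5.
  m = 0110 → c = 1000011, weight = 3.
  m = 1110 → c = 1111001, weight = 5.
  m = 0001 → c = 1111100, weight = 5.
  m = 1001 → c = 1000110, weight = 3.
  m = 0101 → c = 1101000, weight = 3.
  m = 1101 → c = 1010010, weight = 3.
  m = 0011 → c = 0101011, weight = 4.
  m = 1011 → c = 0010001, weight = 2.
  m = 0111 → c = 0111111, weight = 6.
  m = 1111 → c = 0000101, weight = 2.
Tally weights:
  weight 0: 1 codewords.
  weight 2: 3 codewords.
  weight 3: 4 codewords.
  weight 4: 3 codewords.
  weight 5: 4 codewords.
  weight 6: 1 codewords.
Minimum distance d = smallest w > 0 with A_w > 0 = 2.
Sanity: Σ A_w = 16 = 2^4 = 16 ✓.


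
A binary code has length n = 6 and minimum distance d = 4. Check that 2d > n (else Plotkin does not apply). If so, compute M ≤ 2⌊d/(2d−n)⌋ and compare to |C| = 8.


Plotkin bound M ≤ 4; given |C| = 8 > bound (violated).

Check applicability: 2d = 8, n = 6.
2d − n = 2 > 0, so Plotkin applies.
Compute d/(2d−n) = 4/2 ≈ 2.0000.
⌊d/(2d−n)⌋ = 2.
Plotkin bound: M ≤ 2·2 = 4.
Given |C| = 8, check: VIOLATED.
This |C| is above the Plotkin bound, so no binary code with n = 6, d = 4 and 8 codewords exists.


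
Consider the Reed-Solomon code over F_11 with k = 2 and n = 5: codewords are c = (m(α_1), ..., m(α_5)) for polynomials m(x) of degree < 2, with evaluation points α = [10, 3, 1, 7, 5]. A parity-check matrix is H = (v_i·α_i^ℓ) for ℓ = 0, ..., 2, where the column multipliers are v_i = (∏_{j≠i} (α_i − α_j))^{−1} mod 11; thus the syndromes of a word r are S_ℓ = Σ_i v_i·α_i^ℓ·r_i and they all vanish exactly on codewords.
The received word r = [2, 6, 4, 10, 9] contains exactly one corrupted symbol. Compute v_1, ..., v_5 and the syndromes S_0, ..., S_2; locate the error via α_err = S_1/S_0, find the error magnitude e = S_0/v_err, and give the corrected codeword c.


S = (4, 9, 1), error at position 5, error magnitude e = 1, c = [2, 6, 4, 10, 8].

Step 1: column multipliers v_i = (∏_{j≠i}(α_i − α_j))^{−1} mod 11.
  i = 1 (α = 10): (10−3)(10−1)(10−7)(10−5) = 7·9·3·5 = 945 ≡ 10, so v_1 = 10^{−1} = 10 (mod 11).
  i = 2 (α = 3): (3−10)(3−1)(3−7)(3−5) = (−7)·2·(−4)·(−2) = −112 ≡ 9, so v_2 = 9^{−1} = 5 (mod 11).
  i = 3 (α = 1): (1−10)(1−3)(1−7)(1−5) = (−9)·(−2)·(−6)·(−4) = 432 ≡ 3, so v_3 = 3^{−1} = 4 (mod 11).
  i = 4 (α = 7): (7−10)(7−3)(7−1)(7−5) = (−3)·4·6·2 = −144 ≡ 10, so v_4 = 10^{−1} = 10 (mod 11).
  i = 5 (α = 5): (5−10)(5−3)(5−1)(5−7) = (−5)·2·4·(−2) = 80 ≡ 3, so v_5 = 3^{−1} = 4 (mod 11).
  v = [10, 5, 4, 10, 4].
Step 2: syndromes of r = [2, 6, 4, 10, 9] (all sums mod 11).
  S_0 = Σ v_i r_i = 10·2 + 5·6 + 4·4 + 10·10 + 4·9 = 202 ≡ 4.
  S_1 = Σ v_i α_i r_i = 10·10·2 + 5·3·6 + 4·1·4 + 10·7·10 + 4·5·9 = 1186 ≡ 9.
  α_i^2 mod 11 = [1, 9, 1, 5, 3].
  S_2 = Σ v_i α_i^2 r_i = 10·1·2 + 5·9·6 + 4·1·4 + 10·5·10 + 4·3·9 = 914 ≡ 1.
  S = (4, 9, 1) ≠ 0, so r is not a codeword (an error is present).
Step 3: locate the error. For a single error e at position i, S_ℓ = v_i·e·α_i^ℓ, so α_err = S_1/S_0.
  S_0^{−1} = 4^{−1} = 3 (mod 11), so α_err = 9·3 = 27 ≡ 5 = α_5. Error position i = 5.
  Consistency check: S_2/S_1 = 1·5 = 5 ≡ 5 = α_err ✓ (single-error assumption holds).
Step 4: error magnitude e = S_0/v_5 = S_0·∏_{j≠5}(α_5 − α_j) = 4·3 = 12 ≡ 1 (mod 11).
Step 5: correct position 5: c_5 = r_5 − e = 9 − 1 ≡ 8 (mod 11). Hence c = [2, 6, 4, 10, 8].
  Check: interpolating c through the α_i gives m(x) = 3 + 1·x (degree < 2) with m(α_i) = c_i for every i, so c is indeed a codeword.


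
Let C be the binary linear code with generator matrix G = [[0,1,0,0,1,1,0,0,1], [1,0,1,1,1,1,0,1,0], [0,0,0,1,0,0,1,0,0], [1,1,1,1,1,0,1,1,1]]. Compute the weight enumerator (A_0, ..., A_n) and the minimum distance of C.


Weight distribution: A_0 = 1, A_2 = 3, A_4 = 4, A_6 = 7, A_8 = 1. Minimum distance d = 2.

Enumerate all 2^4 = 16 messages m ∈ F_2^4.
For each, compute codeword c = mG in F_2^9, then tally its weight.
  m = 0000 → c = 000000000, weight = 0.
  m = 1000 → c = 010011001, weight = 4.
  m = 0100 → c = 101111010, weight = 6.
  m = 1100 → c = 111100011, weight = 6.
  m = 0010 → c = 000100100, weight = 2.
  m = 1010 → c = 010111101, weight = 6.
  m = 0110 → c = 101011110, weight = 6.
  m = 1110 → c = 111000111, weight = 6.
  m = 0001 → c = 111110111, weight = 8.
  m = 1001 → c = 101101110, weight = 6.
  m = 0101 → c = 010001101, weight = 4.
  m = 1101 → c = 000010100, weight = 2.
  m = 0011 → c = 111010011, weight = 6.
  m = 1011 → c = 101001010, weight = 4.
  m = 0111 → c = 010101001, weight = 4.
  m = 1111 → c = 000110000, weight = 2.
Tally weights:
  weight 0: 1 codewords.
  weight 2: 3 codewords.
  weight 4: 4 codewords.
  weight 6: 7 codewords.
  weight 8: 1 codewords.
Minimum distance d = smallest w > 0 with A_w > 0 = 2.
Sanity: Σ A_w = 16 = 2^4 = 16 ✓.


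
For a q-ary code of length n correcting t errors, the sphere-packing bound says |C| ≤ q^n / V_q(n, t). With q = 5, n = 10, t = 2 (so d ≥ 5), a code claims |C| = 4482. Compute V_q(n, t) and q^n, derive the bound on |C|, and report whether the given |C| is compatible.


V_q(n, t) = 761, q^n = 9765625, Hamming bound = 12832, |C| = 4482 ≤ bound (satisfied).

Step 1: Compute V_q(n, t) = Σ_{j=0}^2 C(n, j) (q−1)^j.
  j = 0: C(10,0)·(4)^0 = 1·1 = 1.
  j = 1: C(10,1)·(4)^1 = 10·4 = 40.
  j = 2: C(10,2)·(4)^2 = 45·16 = 720.
  V_q(n, t) = 1 + 40 + 720 = 761.
Step 2: q^n = 5^10 = 9765625.
Step 3: Hamming bound ⌊q^n / V_q(n,t)⌋ = ⌊9765625/761⌋ = 12832.
Step 4: Compare |C| = 4482 to 12832: satisfied.
The claimed |C| lies below the Hamming bound.


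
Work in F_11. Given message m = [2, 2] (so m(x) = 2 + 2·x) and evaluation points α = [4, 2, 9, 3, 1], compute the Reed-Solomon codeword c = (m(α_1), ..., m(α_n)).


c = [10, 6, 9, 8, 4]

Message polynomial: m(x) = 2 + 2·x (mod 11).
For each evaluation point α_i, compute m(α_i) mod 11:
  α_1 = 4: Horner steps 2 → 10, so m(4) = 10.
  α_2 = 2: Horner steps 2 → 6, so m(2) = 6.
  α_3 = 9: Horner steps 2 → 9, so m(9) = 9.
  α_4 = 3: Horner steps 2 → 8, so m(3) = 8.
  α_5 = 1: Horner steps 2 → 4, so m(1) = 4.
Codeword c = [10, 6, 9, 8, 4] ∈ F_11^5.


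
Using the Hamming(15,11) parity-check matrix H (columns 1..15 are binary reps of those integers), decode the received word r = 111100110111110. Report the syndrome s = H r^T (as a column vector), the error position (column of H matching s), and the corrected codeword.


s = (0, 1, 0, 1)^T, error position = 5, corrected codeword c = 111110110111110

Compute s = H r^T mod 2 one row at a time:
  s_1 = 1 + 0 + 1 + 1 + 1 + 1 + 1 + 0 = 6 ≡ 0 (mod 2).
  s_2 = 1 + 0 + 0 + 1 + 1 + 1 + 1 + 0 = 5 ≡ 1 (mod 2).
  s_3 = 1 + 1 + 0 + 1 + 1 + 1 + 1 + 0 = 6 ≡ 0 (mod 2).
  s_4 = 1 + 1 + 0 + 1 + 0 + 1 + 1 + 0 = 5 ≡ 1 (mod 2).
s = (0, 1, 0, 1)^T — this equals column 5 of H (binary 0101), so error is at position 5.
Correct: flip bit 5 of r = 111100110111110 to get c = 111110110111110.


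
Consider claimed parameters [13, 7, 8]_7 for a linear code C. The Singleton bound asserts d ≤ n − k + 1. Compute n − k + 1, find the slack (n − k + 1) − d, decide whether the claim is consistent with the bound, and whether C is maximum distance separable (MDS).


Singleton RHS = n − k + 1 = 7, slack = -1, bound violated (no such code; not MDS).

Singleton bound: d ≤ n − k + 1.
Here n = 13, k = 7, so n − k + 1 = 7.
Given d = 8, check d ≤ 7: NO.
Slack = (n − k + 1) − d = -1.
The slack is negative: d = 8 exceeds n − k + 1 = 7 by 1, so the Singleton bound is violated and no linear [13, 7, 8]_7 code can exist. In particular it is not MDS (MDS requires d = n − k + 1 exactly).
Description: the claimed parameters are [13, 7, 8]_7; such a code would be impossible (violates the Singleton bound).


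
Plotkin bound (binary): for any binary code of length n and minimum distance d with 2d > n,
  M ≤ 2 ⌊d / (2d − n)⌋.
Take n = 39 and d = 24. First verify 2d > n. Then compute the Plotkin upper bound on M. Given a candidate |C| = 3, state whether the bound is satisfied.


Plotkin bound M ≤ 4; given |C| = 3 ≤ bound (satisfied).

Check applicability: 2d = 48, n = 39.
2d − n = 9 > 0, so Plotkin applies.
Compute d/(2d−n) = 24/9 ≈ 2.6667.
⌊d/(2d−n)⌋ = 2.
Plotkin bound: M ≤ 2·2 = 4.
Given |C| = 3, check: satisfied.
This |C| is below the Plotkin bound.


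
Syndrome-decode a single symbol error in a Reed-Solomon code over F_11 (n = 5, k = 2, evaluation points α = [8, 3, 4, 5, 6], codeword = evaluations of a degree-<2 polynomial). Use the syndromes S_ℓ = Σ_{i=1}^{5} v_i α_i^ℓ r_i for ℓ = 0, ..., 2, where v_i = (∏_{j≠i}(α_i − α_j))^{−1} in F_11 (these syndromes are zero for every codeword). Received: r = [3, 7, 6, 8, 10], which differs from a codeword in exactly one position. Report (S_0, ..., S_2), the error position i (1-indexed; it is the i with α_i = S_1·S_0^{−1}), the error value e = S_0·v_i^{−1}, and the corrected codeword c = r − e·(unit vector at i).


S = (10, 8, 2), error at position 2, error magnitude e = 3, c = [3, 4, 6, 8, 10].

Step 1: column multipliers v_i = (∏_{j≠i}(α_i − α_j))^{−1} mod 11.
  i = 1 (α = 8): (8−3)(8−4)(8−5)(8−6) = 5·4·3·2 = 120 ≡ 10, so v_1 = 10^{−1} = 10 (mod 11).
  i = 2 (α = 3): (3−8)(3−4)(3−5)(3−6) = (−5)·(−1)·(−2)·(−3) = 30 ≡ 8, so v_2 = 8^{−1} = 7 (mod 11).
  i = 3 (α = 4): (4−8)(4−3)(4−5)(4−6) = (−4)·1·(−1)·(−2) = −8 ≡ 3, so v_3 = 3^{−1} = 4 (mod 11).
  i = 4 (α = 5): (5−8)(5−3)(5−4)(5−6) = (−3)·2·1·(−1) = 6 ≡ 6, so v_4 = 6^{−1} = 2 (mod 11).
  i = 5 (α = 6): (6−8)(6−3)(6−4)(6−5) = (−2)·3·2·1 = −12 ≡ 10, so v_5 = 10^{−1} = 10 (mod 11).
  v = [10, 7, 4, 2, 10].
Step 2: syndromes of r = [3, 7, 6, 8, 10] (all sums mod 11).
  S_0 = Σ v_i r_i = 10·3 + 7·7 + 4·6 + 2·8 + 10·10 = 219 ≡ 10.
  S_1 = Σ v_i α_i r_i = 10·8·3 + 7·3·7 + 4·4·6 + 2·5·8 + 10·6·10 = 1163 ≡ 8.
  α_i^2 mod 11 = [9, 9, 5, 3, 3].
  S_2 = Σ v_i α_i^2 r_i = 10·9·3 + 7·9·7 + 4·5·6 + 2·3·8 + 10·3·10 = 1179 ≡ 2.
  S = (10, 8, 2) ≠ 0, so r is not a codeword (an error is present).
Step 3: locate the error. For a single error e at position i, S_ℓ = v_i·e·α_i^ℓ, so α_err = S_1/S_0.
  S_0^{−1} = 10^{−1} = 10 (mod 11), so α_err = 8·10 = 80 ≡ 3 = α_2. Error position i = 2.
  Consistency check: S_2/S_1 = 2·7 = 14 ≡ 3 = α_err ✓ (single-error assumption holds).
Step 4: error magnitude e = S_0/v_2 = S_0·∏_{j≠2}(α_2 − α_j) = 10·8 = 80 ≡ 3 (mod 11).
Step 5: correct position 2: c_2 = r_2 − e = 7 − 3 ≡ 4 (mod 11). Hence c = [3, 4, 6, 8, 10].
  Check: interpolating c through the α_i gives m(x) = 9 + 2·x (degree < 2) with m(α_i) = c_i for every i, so c is indeed a codeword.


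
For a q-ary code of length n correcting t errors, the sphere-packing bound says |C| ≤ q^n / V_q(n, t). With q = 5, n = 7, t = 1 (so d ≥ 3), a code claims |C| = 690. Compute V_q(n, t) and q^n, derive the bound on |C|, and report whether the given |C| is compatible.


V_q(n, t) = 29, q^n = 78125, Hamming bound = 2693, |C| = 690 ≤ bound (satisfied).

Step 1: Compute V_q(n, t) = Σ_{j=0}^1 C(n, j) (q−1)^j.
  j = 0: C(7,0)·(4)^0 = 1·1 = 1.
  j = 1: C(7,1)·(4)^1 = 7·4 = 28.
  V_q(n, t) = 1 + 28 = 29.
Step 2: q^n = 5^7 = 78125.
Step 3: Hamming bound ⌊q^n / V_q(n,t)⌋ = ⌊78125/29⌋ = 2693.
Step 4: Compare |C| = 690 to 2693: satisfied.
The claimed |C| lies below the Hamming bound.


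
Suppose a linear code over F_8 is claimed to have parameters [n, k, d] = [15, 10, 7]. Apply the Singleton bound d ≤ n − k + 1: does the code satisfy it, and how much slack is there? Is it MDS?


Singleton RHS = n − k + 1 = 6, slack = -1, bound violated (no such code; not MDS).

Singleton bound: d ≤ n − k + 1.
Here n = 15, k = 10, so n − k + 1 = 6.
Given d = 7, check d ≤ 6: NO.
Slack = (n − k + 1) − d = -1.
The slack is negative: d = 7 exceeds n − k + 1 = 6 by 1, so the Singleton bound is violated and no linear [15, 10, 7]_8 code can exist. In particular it is not MDS (MDS requires d = n − k + 1 exactly).
Description: the claimed parameters are [15, 10, 7]_8; such a code would be impossible (violates the Singleton bound).


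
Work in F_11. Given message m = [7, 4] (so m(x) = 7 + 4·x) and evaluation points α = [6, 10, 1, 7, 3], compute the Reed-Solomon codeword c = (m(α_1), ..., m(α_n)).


c = [9, 3, 0, 2, 8]

Message polynomial: m(x) = 7 + 4·x (mod 11).
For each evaluation point α_i, compute m(α_i) mod 11:
  α_1 = 6: Horner steps 4 → 9, so m(6) = 9.
  α_2 = 10: Horner steps 4 → 3, so m(10) = 3.
  α_3 = 1: Horner steps 4 → 0, so m(1) = 0.
  α_4 = 7: Horner steps 4 → 2, so m(7) = 2.
  α_5 = 3: Horner steps 4 → 8, so m(3) = 8.
Codeword c = [9, 3, 0, 2, 8] ∈ F_11^5.


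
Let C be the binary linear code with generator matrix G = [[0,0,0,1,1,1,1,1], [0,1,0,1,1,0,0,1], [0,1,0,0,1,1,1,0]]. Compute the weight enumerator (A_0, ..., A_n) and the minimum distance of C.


Weight distribution: A_0 = 1, A_1 = 1, A_3 = 2, A_4 = 3, A_5 = 1. Minimum distance d = 1.

Enumerate all 2^3 = 8 messages m ∈ F_2^3.
For each, compute codeword c = mG in F_2^8, then tally its weight.
  m = 000 → c = 00000000, weight = 0.
  m = 100 → c = 00011111, weight = 5.
  m = 010 → c = 01011001, weight = 4.
  m = 110 → c = 01000110, weight = 3.
  m = 001 → c = 01001110, weight = 4.
  m = 101 → c = 01010001, weight = 3.
  m = 011 → c = 00010111, weight = 4.
  m = 111 → c = 00001000, weight = 1.
Tally weights:
  weight 0: 1 codewords.
  weight 1: 1 codewords.
  weight 3: 2 codewords.
  weight 4: 3 codewords.
  weight 5: 1 codewords.
Minimum distance d = smallest w > 0 with A_w > 0 = 1.
Sanity: Σ A_w = 8 = 2^3 = 8 ✓.


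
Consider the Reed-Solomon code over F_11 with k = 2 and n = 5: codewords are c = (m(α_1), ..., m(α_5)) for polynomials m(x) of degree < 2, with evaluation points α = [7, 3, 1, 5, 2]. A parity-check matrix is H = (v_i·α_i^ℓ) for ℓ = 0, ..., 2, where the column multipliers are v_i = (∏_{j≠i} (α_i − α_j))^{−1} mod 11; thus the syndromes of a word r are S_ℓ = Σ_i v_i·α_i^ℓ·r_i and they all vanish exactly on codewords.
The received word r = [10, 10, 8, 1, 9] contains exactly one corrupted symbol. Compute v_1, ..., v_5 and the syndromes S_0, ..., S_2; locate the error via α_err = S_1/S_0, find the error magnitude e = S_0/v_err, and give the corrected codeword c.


S = (2, 3, 10), error at position 1, error magnitude e = 7, c = [3, 10, 8, 1, 9].

Step 1: column multipliers v_i = (∏_{j≠i}(α_i − α_j))^{−1} mod 11.
  i = 1 (α = 7): (7−3)(7−1)(7−5)(7−2) = 4·6·2·5 = 240 ≡ 9, so v_1 = 9^{−1} = 5 (mod 11).
  i = 2 (α = 3): (3−7)(3−1)(3−5)(3−2) = (−4)·2·(−2)·1 = 16 ≡ 5, so v_2 = 5^{−1} = 9 (mod 11).
  i = 3 (α = 1): (1−7)(1−3)(1−5)(1−2) = (−6)·(−2)·(−4)·(−1) = 48 ≡ 4, so v_3 = 4^{−1} = 3 (mod 11).
  i = 4 (α = 5): (5−7)(5−3)(5−1)(5−2) = (−2)·2·4·3 = −48 ≡ 7, so v_4 = 7^{−1} = 8 (mod 11).
  i = 5 (α = 2): (2−7)(2−3)(2−1)(2−5) = (−5)·(−1)·1·(−3) = −15 ≡ 7, so v_5 = 7^{−1} = 8 (mod 11).
  v = [5, 9, 3, 8, 8].
Step 2: syndromes of r = [10, 10, 8, 1, 9] (all sums mod 11).
  S_0 = Σ v_i r_i = 5·10 + 9·10 + 3·8 + 8·1 + 8·9 = 244 ≡ 2.
  S_1 = Σ v_i α_i r_i = 5·7·10 + 9·3·10 + 3·1·8 + 8·5·1 + 8·2·9 = 828 ≡ 3.
  α_i^2 mod 11 = [5, 9, 1, 3, 4].
  S_2 = Σ v_i α_i^2 r_i = 5·5·10 + 9·9·10 + 3·1·8 + 8·3·1 + 8·4·9 = 1396 ≡ 10.
  S = (2, 3, 10) ≠ 0, so r is not a codeword (an error is present).
Step 3: locate the error. For a single error e at position i, S_ℓ = v_i·e·α_i^ℓ, so α_err = S_1/S_0.
  S_0^{−1} = 2^{−1} = 6 (mod 11), so α_err = 3·6 = 18 ≡ 7 = α_1. Error position i = 1.
  Consistency check: S_2/S_1 = 10·4 = 40 ≡ 7 = α_err ✓ (single-error assumption holds).
Step 4: error magnitude e = S_0/v_1 = S_0·∏_{j≠1}(α_1 − α_j) = 2·9 = 18 ≡ 7 (mod 11).
Step 5: correct position 1: c_1 = r_1 − e = 10 − 7 ≡ 3 (mod 11). Hence c = [3, 10, 8, 1, 9].
  Check: interpolating c through the α_i gives m(x) = 7 + 1·x (degree < 2) with m(α_i) = c_i for every i, so c is indeed a codeword.


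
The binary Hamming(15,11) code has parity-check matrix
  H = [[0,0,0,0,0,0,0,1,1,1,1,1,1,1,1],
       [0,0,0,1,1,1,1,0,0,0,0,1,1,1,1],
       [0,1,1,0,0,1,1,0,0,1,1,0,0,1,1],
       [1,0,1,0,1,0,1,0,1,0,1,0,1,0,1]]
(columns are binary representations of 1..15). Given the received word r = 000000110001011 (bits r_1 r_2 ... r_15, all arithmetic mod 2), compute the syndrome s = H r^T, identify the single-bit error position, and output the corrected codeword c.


s = (0, 0, 1, 0)^T, error position = 2, corrected codeword c = 010000110001011

Compute s = H r^T mod 2 one row at a time:
  s_1 = 1 + 0 + 0 + 0 + 1 + 0 + 1 + 1 = 4 ≡ 0 (mod 2).
  s_2 = 0 + 0 + 0 + 1 + 1 + 0 + 1 + 1 = 4 ≡ 0 (mod 2).
  s_3 = 0 + 0 + 0 + 1 + 0 + 0 + 1 + 1 = 3 ≡ 1 (mod 2).
  s_4 = 0 + 0 + 0 + 1 + 0 + 0 + 0 + 1 = 2 ≡ 0 (mod 2).
s = (0, 0, 1, 0)^T — this equals column 2 of H (binary 0010), so error is at position 2.
Correct: flip bit 2 of r = 000000110001011 to get c = 010000110001011.


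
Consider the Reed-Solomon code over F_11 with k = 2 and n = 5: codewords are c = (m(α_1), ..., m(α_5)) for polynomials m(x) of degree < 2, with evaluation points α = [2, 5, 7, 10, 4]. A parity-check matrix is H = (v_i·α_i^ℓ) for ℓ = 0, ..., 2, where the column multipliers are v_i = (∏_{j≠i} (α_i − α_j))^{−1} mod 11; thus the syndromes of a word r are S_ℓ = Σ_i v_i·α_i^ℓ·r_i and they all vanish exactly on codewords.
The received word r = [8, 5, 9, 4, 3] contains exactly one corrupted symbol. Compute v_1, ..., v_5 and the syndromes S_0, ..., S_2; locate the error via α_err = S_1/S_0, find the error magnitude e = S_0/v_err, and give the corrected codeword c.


S = (1, 2, 4), error at position 1, error magnitude e = 9, c = [10, 5, 9, 4, 3].

Step 1: column multipliers v_i = (∏_{j≠i}(α_i − α_j))^{−1} mod 11.
  i = 1 (α = 2): (2−5)(2−7)(2−10)(2−4) = (−3)·(−5)·(−8)·(−2) = 240 ≡ 9, so v_1 = 9^{−1} = 5 (mod 11).
  i = 2 (α = 5): (5−2)(5−7)(5−10)(5−4) = 3·(−2)·(−5)·1 = 30 ≡ 8, so v_2 = 8^{−1} = 7 (mod 11).
  i = 3 (α = 7): (7−2)(7−5)(7−10)(7−4) = 5·2·(−3)·3 = −90 ≡ 9, so v_3 = 9^{−1} = 5 (mod 11).
  i = 4 (α = 10): (10−2)(10−5)(10−7)(10−4) = 8·5·3·6 = 720 ≡ 5, so v_4 = 5^{−1} = 9 (mod 11).
  i = 5 (α = 4): (4−2)(4−5)(4−7)(4−10) = 2·(−1)·(−3)·(−6) = −36 ≡ 8, so v_5 = 8^{−1} = 7 (mod 11).
  v = [5, 7, 5, 9, 7].
Step 2: syndromes of r = [8, 5, 9, 4, 3] (all sums mod 11).
  S_0 = Σ v_i r_i = 5·8 + 7·5 + 5·9 + 9·4 + 7·3 = 177 ≡ 1.
  S_1 = Σ v_i α_i r_i = 5·2·8 + 7·5·5 + 5·7·9 + 9·10·4 + 7·4·3 = 1014 ≡ 2.
  α_i^2 mod 11 = [4, 3, 5, 1, 5].
  S_2 = Σ v_i α_i^2 r_i = 5·4·8 + 7·3·5 + 5·5·9 + 9·1·4 + 7·5·3 = 631 ≡ 4.
  S = (1, 2, 4) ≠ 0, so r is not a codeword (an error is present).
Step 3: locate the error. For a single error e at position i, S_ℓ = v_i·e·α_i^ℓ, so α_err = S_1/S_0.
  S_0^{−1} = 1^{−1} = 1 (mod 11), so α_err = 2·1 = 2 ≡ 2 = α_1. Error position i = 1.
  Consistency check: S_2/S_1 = 4·6 = 24 ≡ 2 = α_err ✓ (single-error assumption holds).
Step 4: error magnitude e = S_0/v_1 = S_0·∏_{j≠1}(α_1 − α_j) = 1·9 = 9 ≡ 9 (mod 11).
Step 5: correct position 1: c_1 = r_1 − e = 8 − 9 ≡ 10 (mod 11). Hence c = [10, 5, 9, 4, 3].
  Check: interpolating c through the α_i gives m(x) = 6 + 2·x (degree < 2) with m(α_i) = c_i for every i, so c is indeed a codeword.


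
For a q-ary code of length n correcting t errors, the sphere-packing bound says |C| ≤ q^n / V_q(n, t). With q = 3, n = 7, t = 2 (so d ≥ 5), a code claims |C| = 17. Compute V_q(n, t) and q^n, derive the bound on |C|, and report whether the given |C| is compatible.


V_q(n, t) = 99, q^n = 2187, Hamming bound = 22, |C| = 17 ≤ bound (satisfied).

Step 1: Compute V_q(n, t) = Σ_{j=0}^2 C(n, j) (q−1)^j.
  j = 0: C(7,0)·(2)^0 = 1·1 = 1.
  j = 1: C(7,1)·(2)^1 = 7·2 = 14.
  j = 2: C(7,2)·(2)^2 = 21·4 = 84.
  V_q(n, t) = 1 + 14 + 84 = 99.
Step 2: q^n = 3^7 = 2187.
Step 3: Hamming bound ⌊q^n / V_q(n,t)⌋ = ⌊2187/99⌋ = 22.
Step 4: Compare |C| = 17 to 22: satisfied.
The claimed |C| lies below the Hamming bound.


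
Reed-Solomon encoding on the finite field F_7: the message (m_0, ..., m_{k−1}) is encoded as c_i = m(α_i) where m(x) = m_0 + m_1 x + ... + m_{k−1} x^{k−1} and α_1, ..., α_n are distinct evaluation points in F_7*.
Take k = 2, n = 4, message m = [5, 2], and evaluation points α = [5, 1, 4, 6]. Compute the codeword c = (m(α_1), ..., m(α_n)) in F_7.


c = [1, 0, 6, 3]

Message polynomial: m(x) = 5 + 2·x (mod 7).
For each evaluation point α_i, compute m(α_i) mod 7:
  α_1 = 5: Horner steps 2 → 1, so m(5) = 1.
  α_2 = 1: Horner steps 2 → 0, so m(1) = 0.
  α_3 = 4: Horner steps 2 → 6, so m(4) = 6.
  α_4 = 6: Horner steps 2 → 3, so m(6) = 3.
Codeword c = [1, 0, 6, 3] ∈ F_7^4.


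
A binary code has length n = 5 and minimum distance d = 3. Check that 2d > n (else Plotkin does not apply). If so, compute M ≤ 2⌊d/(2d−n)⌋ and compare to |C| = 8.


Plotkin bound M ≤ 6; given |C| = 8 > bound (violated).

Check applicability: 2d = 6, n = 5.
2d − n = 1 > 0, so Plotkin applies.
Compute d/(2d−n) = 3/1 ≈ 3.0000.
⌊d/(2d−n)⌋ = 3.
Plotkin bound: M ≤ 2·3 = 6.
Given |C| = 8, check: VIOLATED.
This |C| is above the Plotkin bound, so no binary code with n = 5, d = 3 and 8 codewords exists.


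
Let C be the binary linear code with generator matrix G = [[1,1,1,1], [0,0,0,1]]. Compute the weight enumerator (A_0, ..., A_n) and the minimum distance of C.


Weight distribution: A_0 = 1, A_1 = 1, A_3 = 1, A_4 = 1. Minimum distance d = 1.

Enumerate all 2^2 = 4 messages m ∈ F_2^2.
For each, compute codeword c = mG in F_2^4, then tally its weight.
  m = 00 → c = 0000, weight = 0.
  m = 10 → c = 1111, weight = 4.
  m = 01 → c = 0001, weight = 1.
  m = 11 → c = 1110, weight = 3.
Tally weights:
  weight 0: 1 codewords.
  weight 1: 1 codewords.
  weight 3: 1 codewords.
  weight 4: 1 codewords.
Minimum distance d = smallest w > 0 with A_w > 0 = 1.
Sanity: Σ A_w = 4 = 2^2 = 4 ✓.


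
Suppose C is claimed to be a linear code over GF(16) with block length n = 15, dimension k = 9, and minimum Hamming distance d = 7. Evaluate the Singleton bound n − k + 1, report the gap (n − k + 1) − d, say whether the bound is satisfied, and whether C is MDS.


Singleton RHS = n − k + 1 = 7, slack = 0, bound satisfied, MDS.

Singleton bound: d ≤ n − k + 1.
Here n = 15, k = 9, so n − k + 1 = 7.
Given d = 7, check d ≤ 7: YES.
Slack = (n − k + 1) − d = 0.
The code is MDS (slack = 0).
Description: the claimed parameters are [15, 9, 7]_16; such a code would be MDS (meets Singleton bound).


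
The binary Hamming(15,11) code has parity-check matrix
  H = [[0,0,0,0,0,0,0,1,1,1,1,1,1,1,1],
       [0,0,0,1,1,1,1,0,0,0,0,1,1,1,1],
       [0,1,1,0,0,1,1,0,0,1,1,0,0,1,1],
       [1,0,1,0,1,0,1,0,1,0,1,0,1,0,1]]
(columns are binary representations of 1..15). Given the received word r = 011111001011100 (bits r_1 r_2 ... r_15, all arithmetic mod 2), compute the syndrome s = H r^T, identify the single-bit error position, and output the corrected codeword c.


s = (0, 1, 0, 1)^T, error position = 5, corrected codeword c = 011101001011100

Compute s = H r^T mod 2 one row at a time:
  s_1 = 0 + 1 + 0 + 1 + 1 + 1 + 0 + 0 = 4 ≡ 0 (mod 2).
  s_2 = 1 + 1 + 1 + 0 + 1 + 1 + 0 + 0 = 5 ≡ 1 (mod 2).
  s_3 = 1 + 1 + 1 + 0 + 0 + 1 + 0 + 0 = 4 ≡ 0 (mod 2).
  s_4 = 0 + 1 + 1 + 0 + 1 + 1 + 1 + 0 = 5 ≡ 1 (mod 2).
s = (0, 1, 0, 1)^T — this equals column 5 of H (binary 0101), so error is at position 5.
Correct: flip bit 5 of r = 011111001011100 to get c = 011101001011100.


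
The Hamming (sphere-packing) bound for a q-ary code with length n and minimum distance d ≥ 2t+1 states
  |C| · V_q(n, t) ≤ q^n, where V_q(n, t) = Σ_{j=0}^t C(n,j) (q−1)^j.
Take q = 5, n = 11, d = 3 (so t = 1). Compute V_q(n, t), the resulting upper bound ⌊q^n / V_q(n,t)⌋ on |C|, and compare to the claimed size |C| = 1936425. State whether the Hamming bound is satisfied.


V_q(n, t) = 45, q^n = 48828125, Hamming bound = 1085069, |C| = 1936425 > bound (violated).

Step 1: Compute V_q(n, t) = Σ_{j=0}^1 C(n, j) (q−1)^j.
  j = 0: C(11,0)·(4)^0 = 1·1 = 1.
  j = 1: C(11,1)·(4)^1 = 11·4 = 44.
  V_q(n, t) = 1 + 44 = 45.
Step 2: q^n = 5^11 = 48828125.
Step 3: Hamming bound ⌊q^n / V_q(n,t)⌋ = ⌊48828125/45⌋ = 1085069.
Step 4: Compare |C| = 1936425 to 1085069: violated.
The claimed |C| lies above the Hamming bound, so no 5-ary code of length 11 with d ≥ 3 can have 1936425 codewords.


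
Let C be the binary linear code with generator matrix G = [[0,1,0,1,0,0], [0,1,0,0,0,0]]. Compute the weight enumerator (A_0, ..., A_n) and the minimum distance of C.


Weight distribution: A_0 = 1, A_1 = 2, A_2 = 1. Minimum distance d = 1.

Enumerate all 2^2 = 4 messages m ∈ F_2^2.
For each, compute codeword c = mG in F_2^6, then tally its weight.
  m = 00 → c = 000000, weight = 0.
  m = 10 → c = 010100, weight = 2.
  m = 01 → c = 010000, weight = 1.
  m = 11 → c = 000100, weight = 1.
Tally weights:
  weight 0: 1 codewords.
  weight 1: 2 codewords.
  weight 2: 1 codewords.
Minimum distance d = smallest w > 0 with A_w > 0 = 1.
Sanity: Σ A_w = 4 = 2^2 = 4 ✓.


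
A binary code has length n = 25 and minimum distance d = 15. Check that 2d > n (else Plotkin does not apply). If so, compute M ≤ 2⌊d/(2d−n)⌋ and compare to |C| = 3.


Plotkin bound M ≤ 6; given |C| = 3 ≤ bound (satisfied).

Check applicability: 2d = 30, n = 25.
2d − n = 5 > 0, so Plotkin applies.
Compute d/(2d−n) = 15/5 ≈ 3.0000.
⌊d/(2d−n)⌋ = 3.
Plotkin bound: M ≤ 2·3 = 6.
Given |C| = 3, check: satisfied.
This |C| is below the Plotkin bound.


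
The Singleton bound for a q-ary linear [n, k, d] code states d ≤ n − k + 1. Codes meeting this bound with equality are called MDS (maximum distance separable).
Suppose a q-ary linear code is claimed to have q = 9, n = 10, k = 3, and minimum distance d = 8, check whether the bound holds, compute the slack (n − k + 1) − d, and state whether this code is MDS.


Singleton RHS = n − k + 1 = 8, slack = 0, bound satisfied, MDS.

Singleton bound: d ≤ n − k + 1.
Here n = 10, k = 3, so n − k + 1 = 8.
Given d = 8, check d ≤ 8: YES.
Slack = (n − k + 1) − d = 0.
The code is MDS (slack = 0).
Description: the claimed parameters are [10, 3, 8]_9; such a code would be MDS (meets Singleton bound).


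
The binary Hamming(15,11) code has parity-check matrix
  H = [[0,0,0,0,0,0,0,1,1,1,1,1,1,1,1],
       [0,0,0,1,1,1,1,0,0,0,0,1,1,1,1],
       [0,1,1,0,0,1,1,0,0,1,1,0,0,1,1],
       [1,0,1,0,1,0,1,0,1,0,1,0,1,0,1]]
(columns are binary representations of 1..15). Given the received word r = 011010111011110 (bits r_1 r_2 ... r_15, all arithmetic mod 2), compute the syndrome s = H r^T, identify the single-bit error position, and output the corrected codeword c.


s = (0, 1, 1, 0)^T, error position = 6, corrected codeword c = 011011111011110

Compute s = H r^T mod 2 one row at a time:
  s_1 = 1 + 1 + 0 + 1 + 1 + 1 + 1 + 0 = 6 ≡ 0 (mod 2).
  s_2 = 0 + 1 + 0 + 1 + 1 + 1 + 1 + 0 = 5 ≡ 1 (mod 2).
  s_3 = 1 + 1 + 0 + 1 + 0 + 1 + 1 + 0 = 5 ≡ 1 (mod 2).
  s_4 = 0 + 1 + 1 + 1 + 1 + 1 + 1 + 0 = 6 ≡ 0 (mod 2).
s = (0, 1, 1, 0)^T — this equals column 6 of H (binary 0110), so error is at position 6.
Correct: flip bit 6 of r = 011010111011110 to get c = 011011111011110.


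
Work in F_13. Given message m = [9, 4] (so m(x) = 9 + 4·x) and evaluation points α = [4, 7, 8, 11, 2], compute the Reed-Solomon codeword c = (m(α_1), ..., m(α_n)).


c = [12, 11, 2, 1, 4]

Message polynomial: m(x) = 9 + 4·x (mod 13).
For each evaluation point α_i, compute m(α_i) mod 13:
  α_1 = 4: Horner steps 4 → 12, so m(4) = 12.
  α_2 = 7: Horner steps 4 → 11, so m(7) = 11.
  α_3 = 8: Horner steps 4 → 2, so m(8) = 2.
  α_4 = 11: Horner steps 4 → 1, so m(11) = 1.
  α_5 = 2: Horner steps 4 → 4, so m(2) = 4.
Codeword c = [12, 11, 2, 1, 4] ∈ F_13^5.


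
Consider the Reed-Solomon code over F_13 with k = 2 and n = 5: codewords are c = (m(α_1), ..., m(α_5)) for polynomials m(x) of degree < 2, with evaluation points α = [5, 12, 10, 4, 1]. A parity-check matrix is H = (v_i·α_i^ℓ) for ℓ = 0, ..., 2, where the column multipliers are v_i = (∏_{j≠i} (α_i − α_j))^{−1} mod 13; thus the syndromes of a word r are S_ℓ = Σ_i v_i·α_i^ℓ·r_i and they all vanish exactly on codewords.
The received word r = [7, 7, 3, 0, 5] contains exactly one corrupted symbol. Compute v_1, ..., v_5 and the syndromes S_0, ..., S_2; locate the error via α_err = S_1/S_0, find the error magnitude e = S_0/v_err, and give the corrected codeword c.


S = (12, 1, 12), error at position 2, error magnitude e = 3, c = [7, 4, 3, 0, 5].

Step 1: column multipliers v_i = (∏_{j≠i}(α_i − α_j))^{−1} mod 13.
  i = 1 (α = 5): (5−12)(5−10)(5−4)(5−1) = (−7)·(−5)·1·4 = 140 ≡ 10, so v_1 = 10^{−1} = 4 (mod 13).
  i = 2 (α = 12): (12−5)(12−10)(12−4)(12−1) = 7·2·8·11 = 1232 ≡ 10, so v_2 = 10^{−1} = 4 (mod 13).
  i = 3 (α = 10): (10−5)(10−12)(10−4)(10−1) = 5·(−2)·6·9 = −540 ≡ 6, so v_3 = 6^{−1} = 11 (mod 13).
  i = 4 (α = 4): (4−5)(4−12)(4−10)(4−1) = (−1)·(−8)·(−6)·3 = −144 ≡ 12, so v_4 = 12^{−1} = 12 (mod 13).
  i = 5 (α = 1): (1−5)(1−12)(1−10)(1−4) = (−4)·(−11)·(−9)·(−3) = 1188 ≡ 5, so v_5 = 5^{−1} = 8 (mod 13).
  v = [4, 4, 11, 12, 8].
Step 2: syndromes of r = [7, 7, 3, 0, 5] (all sums mod 13).
  S_0 = Σ v_i r_i = 4·7 + 4·7 + 11·3 + 12·0 + 8·5 = 129 ≡ 12.
  S_1 = Σ v_i α_i r_i = 4·5·7 + 4·12·7 + 11·10·3 + 12·4·0 + 8·1·5 = 846 ≡ 1.
  α_i^2 mod 13 = [12, 1, 9, 3, 1].
  S_2 = Σ v_i α_i^2 r_i = 4·12·7 + 4·1·7 + 11·9·3 + 12·3·0 + 8·1·5 = 701 ≡ 12.
  S = (12, 1, 12) ≠ 0, so r is not a codeword (an error is present).
Step 3: locate the error. For a single error e at position i, S_ℓ = v_i·e·α_i^ℓ, so α_err = S_1/S_0.
  S_0^{−1} = 12^{−1} = 12 (mod 13), so α_err = 1·12 = 12 ≡ 12 = α_2. Error position i = 2.
  Consistency check: S_2/S_1 = 12·1 = 12 ≡ 12 = α_err ✓ (single-error assumption holds).
Step 4: error magnitude e = S_0/v_2 = S_0·∏_{j≠2}(α_2 − α_j) = 12·10 = 120 ≡ 3 (mod 13).
Step 5: correct position 2: c_2 = r_2 − e = 7 − 3 ≡ 4 (mod 13). Hence c = [7, 4, 3, 0, 5].
  Check: interpolating c through the α_i gives m(x) = 11 + 7·x (degree < 2) with m(α_i) = c_i for every i, so c is indeed a codeword.


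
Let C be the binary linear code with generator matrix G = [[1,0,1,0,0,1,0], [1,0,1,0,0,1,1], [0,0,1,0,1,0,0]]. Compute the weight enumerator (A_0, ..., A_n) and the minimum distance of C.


Weight distribution: A_0 = 1, A_1 = 1, A_2 = 1, A_3 = 3, A_4 = 2. Minimum distance d = 1.

Enumerate all 2^3 = 8 messages m ∈ F_2^3.
For each, compute codeword c = mG in F_2^7, then tally its weight.
  m = 000 → c = 0000000, weight = 0.
  m = 100 → c = 1010010, weight = 3.
  m = 010 → c = 1010011, weight = 4.
  m = 110 → c = 0000001, weight = 1.
  m = 001 → c = 0010100, weight = 2.
  m = 101 → c = 1000110, weight = 3.
  m = 011 → c = 1000111, weight = 4.
  m = 111 → c = 0010101, weight = 3.
Tally weights:
  weight 0: 1 codewords.
  weight 1: 1 codewords.
  weight 2: 1 codewords.
  weight 3: 3 codewords.
  weight 4: 2 codewords.
Minimum distance d = smallest w > 0 with A_w > 0 = 1.
Sanity: Σ A_w = 8 = 2^3 = 8 ✓.


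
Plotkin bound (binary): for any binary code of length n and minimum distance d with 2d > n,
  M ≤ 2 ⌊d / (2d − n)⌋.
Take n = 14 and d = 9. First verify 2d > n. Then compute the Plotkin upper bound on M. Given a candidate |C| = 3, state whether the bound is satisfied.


Plotkin bound M ≤ 4; given |C| = 3 ≤ bound (satisfied).

Check applicability: 2d = 18, n = 14.
2d − n = 4 > 0, so Plotkin applies.
Compute d/(2d−n) = 9/4 ≈ 2.2500.
⌊d/(2d−n)⌋ = 2.
Plotkin bound: M ≤ 2·2 = 4.
Given |C| = 3, check: satisfied.
This |C| is below the Plotkin bound.


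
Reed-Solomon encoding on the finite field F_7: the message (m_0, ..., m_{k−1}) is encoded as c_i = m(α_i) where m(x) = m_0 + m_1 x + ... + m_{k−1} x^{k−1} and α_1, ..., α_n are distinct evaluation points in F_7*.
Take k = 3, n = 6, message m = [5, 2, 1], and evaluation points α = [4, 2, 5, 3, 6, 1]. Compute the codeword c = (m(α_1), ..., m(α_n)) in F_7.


c = [1, 6, 5, 6, 4, 1]

Message polynomial: m(x) = 5 + 2·x + 1·x^2 (mod 7).
For each evaluation point α_i, compute m(α_i) mod 7:
  α_1 = 4: Horner steps 1 → 6 → 1, so m(4) = 1.
  α_2 = 2: Horner steps 1 → 4 → 6, so m(2) = 6.
  α_3 = 5: Horner steps 1 → 0 → 5, so m(5) = 5.
  α_4 = 3: Horner steps 1 → 5 → 6, so m(3) = 6.
  α_5 = 6: Horner steps 1 → 1 → 4, so m(6) = 4.
  α_6 = 1: Horner steps 1 → 3 → 1, so m(1) = 1.
Codeword c = [1, 6, 5, 6, 4, 1] ∈ F_7^6.


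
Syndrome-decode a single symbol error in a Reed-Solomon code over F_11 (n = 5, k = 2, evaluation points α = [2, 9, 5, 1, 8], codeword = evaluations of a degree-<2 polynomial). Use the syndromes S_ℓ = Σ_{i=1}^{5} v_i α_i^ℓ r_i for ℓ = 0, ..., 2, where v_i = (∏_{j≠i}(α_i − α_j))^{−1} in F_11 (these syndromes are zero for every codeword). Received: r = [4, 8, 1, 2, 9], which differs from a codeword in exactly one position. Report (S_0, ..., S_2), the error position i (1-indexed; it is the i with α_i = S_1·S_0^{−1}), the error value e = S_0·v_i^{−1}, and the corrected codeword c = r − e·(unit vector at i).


S = (2, 2, 2), error at position 4, error magnitude e = 8, c = [4, 8, 1, 5, 9].

Step 1: column multipliers v_i = (∏_{j≠i}(α_i − α_j))^{−1} mod 11.
  i = 1 (α = 2): (2−9)(2−5)(2−1)(2−8) = (−7)·(−3)·1·(−6) = −126 ≡ 6, so v_1 = 6^{−1} = 2 (mod 11).
  i = 2 (α = 9): (9−2)(9−5)(9−1)(9−8) = 7·4·8·1 = 224 ≡ 4, so v_2 = 4^{−1} = 3 (mod 11).
  i = 3 (α = 5): (5−2)(5−9)(5−1)(5−8) = 3·(−4)·4·(−3) = 144 ≡ 1, so v_3 = 1^{−1} = 1 (mod 11).
  i = 4 (α = 1): (1−2)(1−9)(1−5)(1−8) = (−1)·(−8)·(−4)·(−7) = 224 ≡ 4, so v_4 = 4^{−1} = 3 (mod 11).
  i = 5 (α = 8): (8−2)(8−9)(8−5)(8−1) = 6·(−1)·3·7 = −126 ≡ 6, so v_5 = 6^{−1} = 2 (mod 11).
  v = [2, 3, 1, 3, 2].
Step 2: syndromes of r = [4, 8, 1, 2, 9] (all sums mod 11).
  S_0 = Σ v_i r_i = 2·4 + 3·8 + 1·1 + 3·2 + 2·9 = 57 ≡ 2.
  S_1 = Σ v_i α_i r_i = 2·2·4 + 3·9·8 + 1·5·1 + 3·1·2 + 2·8·9 = 387 ≡ 2.
  α_i^2 mod 11 = [4, 4, 3, 1, 9].
  S_2 = Σ v_i α_i^2 r_i = 2·4·4 + 3·4·8 + 1·3·1 + 3·1·2 + 2·9·9 = 299 ≡ 2.
  S = (2, 2, 2) ≠ 0, so r is not a codeword (an error is present).
Step 3: locate the error. For a single error e at position i, S_ℓ = v_i·e·α_i^ℓ, so α_err = S_1/S_0.
  S_0^{−1} = 2^{−1} = 6 (mod 11), so α_err = 2·6 = 12 ≡ 1 = α_4. Error position i = 4.
  Consistency check: S_2/S_1 = 2·6 = 12 ≡ 1 = α_err ✓ (single-error assumption holds).
Step 4: error magnitude e = S_0/v_4 = S_0·∏_{j≠4}(α_4 − α_j) = 2·4 = 8 ≡ 8 (mod 11).
Step 5: correct position 4: c_4 = r_4 − e = 2 − 8 ≡ 5 (mod 11). Hence c = [4, 8, 1, 5, 9].
  Check: interpolating c through the α_i gives m(x) = 6 + 10·x (degree < 2) with m(α_i) = c_i for every i, so c is indeed a codeword.


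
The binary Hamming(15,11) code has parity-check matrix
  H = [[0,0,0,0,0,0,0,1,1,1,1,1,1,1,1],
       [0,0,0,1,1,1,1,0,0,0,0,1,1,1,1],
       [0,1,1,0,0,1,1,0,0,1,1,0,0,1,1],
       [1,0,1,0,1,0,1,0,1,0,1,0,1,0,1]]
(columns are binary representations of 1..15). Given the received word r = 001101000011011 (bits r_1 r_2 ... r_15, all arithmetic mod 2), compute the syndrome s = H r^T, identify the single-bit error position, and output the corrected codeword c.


s = (0, 1, 1, 1)^T, error position = 7, corrected codeword c = 001101100011011

Compute s = H r^T mod 2 one row at a time:
  s_1 = 0 + 0 + 0 + 1 + 1 + 0 + 1 + 1 = 4 ≡ 0 (mod 2).
  s_2 = 1 + 0 + 1 + 0 + 1 + 0 + 1 + 1 = 5 ≡ 1 (mod 2).
  s_3 = 0 + 1 + 1 + 0 + 0 + 1 + 1 + 1 = 5 ≡ 1 (mod 2).
  s_4 = 0 + 1 + 0 + 0 + 0 + 1 + 0 + 1 = 3 ≡ 1 (mod 2).
s = (0, 1, 1, 1)^T — this equals column 7 of H (binary 0111), so error is at position 7.
Correct: flip bit 7 of r = 001101000011011 to get c = 001101100011011.


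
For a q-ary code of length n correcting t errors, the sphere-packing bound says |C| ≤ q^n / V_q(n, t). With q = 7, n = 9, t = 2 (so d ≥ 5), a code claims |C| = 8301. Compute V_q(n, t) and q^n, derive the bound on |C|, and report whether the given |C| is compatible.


V_q(n, t) = 1351, q^n = 40353607, Hamming bound = 29869, |C| = 8301 ≤ bound (satisfied).

Step 1: Compute V_q(n, t) = Σ_{j=0}^2 C(n, j) (q−1)^j.
  j = 0: C(9,0)·(6)^0 = 1·1 = 1.
  j = 1: C(9,1)·(6)^1 = 9·6 = 54.
  j = 2: C(9,2)·(6)^2 = 36·36 = 1296.
  V_q(n, t) = 1 + 54 + 1296 = 1351.
Step 2: q^n = 7^9 = 40353607.
Step 3: Hamming bound ⌊q^n / V_q(n,t)⌋ = ⌊40353607/1351⌋ = 29869.
Step 4: Compare |C| = 8301 to 29869: satisfied.
The claimed |C| lies below the Hamming bound.


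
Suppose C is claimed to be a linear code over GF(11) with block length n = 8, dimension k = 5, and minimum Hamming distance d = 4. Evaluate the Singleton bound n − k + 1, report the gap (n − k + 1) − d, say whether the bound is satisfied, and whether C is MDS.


Singleton RHS = n − k + 1 = 4, slack = 0, bound satisfied, MDS.

Singleton bound: d ≤ n − k + 1.
Here n = 8, k = 5, so n − k + 1 = 4.
Given d = 4, check d ≤ 4: YES.
Slack = (n − k + 1) − d = 0.
The code is MDS (slack = 0).
Description: the claimed parameters are [8, 5, 4]_11; such a code would be MDS (meets Singleton bound).


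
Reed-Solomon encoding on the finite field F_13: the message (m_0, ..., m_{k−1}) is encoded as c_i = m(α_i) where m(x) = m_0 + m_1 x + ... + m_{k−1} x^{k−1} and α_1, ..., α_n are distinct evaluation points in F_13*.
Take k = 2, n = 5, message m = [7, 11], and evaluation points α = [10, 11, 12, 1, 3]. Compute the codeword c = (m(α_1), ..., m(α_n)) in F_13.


c = [0, 11, 9, 5, 1]

Message polynomial: m(x) = 7 + 11·x (mod 13).
For each evaluation point α_i, compute m(α_i) mod 13:
  α_1 = 10: Horner steps 11 → 0, so m(10) = 0.
  α_2 = 11: Horner steps 11 → 11, so m(11) = 11.
  α_3 = 12: Horner steps 11 → 9, so m(12) = 9.
  α_4 = 1: Horner steps 11 → 5, so m(1) = 5.
  α_5 = 3: Horner steps 11 → 1, so m(3) = 1.
Codeword c = [0, 11, 9, 5, 1] ∈ F_13^5.
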